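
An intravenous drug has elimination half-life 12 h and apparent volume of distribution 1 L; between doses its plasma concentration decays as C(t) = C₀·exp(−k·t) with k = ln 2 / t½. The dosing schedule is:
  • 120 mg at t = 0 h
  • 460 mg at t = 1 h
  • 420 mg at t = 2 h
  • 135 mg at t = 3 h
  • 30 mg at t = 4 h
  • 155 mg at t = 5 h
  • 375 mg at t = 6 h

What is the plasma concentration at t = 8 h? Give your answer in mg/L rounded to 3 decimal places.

k = ln 2 / 12 = 0.05776 per h
Dose 1 (120 mg at t=0 h): 120·exp(−0.05776·8) = 75.595 mg/L
Dose 2 (460 mg at t=1 h): 460·exp(−0.05776·7) = 307.013 mg/L
Dose 3 (420 mg at t=2 h): 420·exp(−0.05776·6) = 296.985 mg/L
Dose 4 (135 mg at t=3 h): 135·exp(−0.05776·5) = 101.136 mg/L
Dose 5 (30 mg at t=4 h): 30·exp(−0.05776·4) = 23.811 mg/L
Dose 6 (155 mg at t=5 h): 155·exp(−0.05776·3) = 130.339 mg/L
Dose 7 (375 mg at t=6 h): 375·exp(−0.05776·2) = 334.087 mg/L
C(8) = 75.595 + 307.013 + 296.985 + 101.136 + 23.811 + 130.339 + 334.087 = 1268.966 mg/L

1268.966 mg/L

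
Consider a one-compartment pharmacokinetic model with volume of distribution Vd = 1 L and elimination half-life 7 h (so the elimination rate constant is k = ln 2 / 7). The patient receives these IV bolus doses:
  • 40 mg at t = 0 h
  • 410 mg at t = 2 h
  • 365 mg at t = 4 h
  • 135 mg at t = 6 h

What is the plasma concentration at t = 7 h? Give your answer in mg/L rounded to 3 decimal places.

663.364 mg/L

k = ln 2 / 7 = 0.09902 per h
Dose 1 (40 mg at t=0 h): 40·exp(−0.09902·7) = 20.000 mg/L
Dose 2 (410 mg at t=2 h): 410·exp(−0.09902·5) = 249.898 mg/L
Dose 3 (365 mg at t=4 h): 365·exp(−0.09902·3) = 271.194 mg/L
Dose 4 (135 mg at t=6 h): 135·exp(−0.09902·1) = 122.273 mg/L
C(7) = 20.000 + 249.898 + 271.194 + 122.273 = 663.364 mg/L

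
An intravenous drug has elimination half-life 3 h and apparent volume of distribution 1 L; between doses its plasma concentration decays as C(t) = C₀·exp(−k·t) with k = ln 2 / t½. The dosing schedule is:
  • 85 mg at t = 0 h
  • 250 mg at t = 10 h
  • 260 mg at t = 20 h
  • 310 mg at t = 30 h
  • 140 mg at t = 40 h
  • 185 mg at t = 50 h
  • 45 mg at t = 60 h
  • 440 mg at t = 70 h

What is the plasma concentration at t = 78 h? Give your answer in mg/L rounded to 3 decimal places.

k = ln 2 / 3 = 0.23105 per h
Dose 1 (85 mg at t=0 h): 85·exp(−0.23105·78) = 0.000 mg/L
Dose 2 (250 mg at t=10 h): 250·exp(−0.23105·68) = 0.000 mg/L
Dose 3 (260 mg at t=20 h): 260·exp(−0.23105·58) = 0.000 mg/L
Dose 4 (310 mg at t=30 h): 310·exp(−0.23105·48) = 0.005 mg/L
Dose 5 (140 mg at t=40 h): 140·exp(−0.23105·38) = 0.022 mg/L
Dose 6 (185 mg at t=50 h): 185·exp(−0.23105·28) = 0.287 mg/L
Dose 7 (45 mg at t=60 h): 45·exp(−0.23105·18) = 0.703 mg/L
Dose 8 (440 mg at t=70 h): 440·exp(−0.23105·8) = 69.296 mg/L
C(78) = 0.000 + 0.000 + 0.000 + 0.005 + 0.022 + 0.287 + 0.703 + 69.296 = 70.312 mg/L

70.312 mg/L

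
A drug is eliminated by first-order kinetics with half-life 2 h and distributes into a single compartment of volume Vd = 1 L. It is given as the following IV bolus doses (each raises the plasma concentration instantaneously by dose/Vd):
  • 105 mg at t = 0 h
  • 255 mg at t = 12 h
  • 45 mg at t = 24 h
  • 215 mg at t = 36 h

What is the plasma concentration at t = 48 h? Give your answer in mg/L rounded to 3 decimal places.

3.371 mg/L

k = ln 2 / 2 = 0.34657 per h
Dose 1 (105 mg at t=0 h): 105·exp(−0.34657·48) = 0.000 mg/L
Dose 2 (255 mg at t=12 h): 255·exp(−0.34657·36) = 0.001 mg/L
Dose 3 (45 mg at t=24 h): 45·exp(−0.34657·24) = 0.011 mg/L
Dose 4 (215 mg at t=36 h): 215·exp(−0.34657·12) = 3.359 mg/L
C(48) = 0.000 + 0.001 + 0.011 + 3.359 = 3.371 mg/L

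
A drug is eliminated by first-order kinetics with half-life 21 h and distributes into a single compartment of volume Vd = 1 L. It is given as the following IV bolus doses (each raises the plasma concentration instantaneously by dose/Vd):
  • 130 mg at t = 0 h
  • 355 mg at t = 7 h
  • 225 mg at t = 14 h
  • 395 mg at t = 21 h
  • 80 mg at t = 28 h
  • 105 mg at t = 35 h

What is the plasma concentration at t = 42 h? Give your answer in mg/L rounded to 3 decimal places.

564.845 mg/L

k = ln 2 / 21 = 0.03301 per h
Dose 1 (130 mg at t=0 h): 130·exp(−0.03301·42) = 32.500 mg/L
Dose 2 (355 mg at t=7 h): 355·exp(−0.03301·35) = 111.818 mg/L
Dose 3 (225 mg at t=14 h): 225·exp(−0.03301·28) = 89.291 mg/L
Dose 4 (395 mg at t=21 h): 395·exp(−0.03301·21) = 197.500 mg/L
Dose 5 (80 mg at t=28 h): 80·exp(−0.03301·14) = 50.397 mg/L
Dose 6 (105 mg at t=35 h): 105·exp(−0.03301·7) = 83.339 mg/L
C(42) = 32.500 + 111.818 + 89.291 + 197.500 + 50.397 + 83.339 = 564.845 mg/L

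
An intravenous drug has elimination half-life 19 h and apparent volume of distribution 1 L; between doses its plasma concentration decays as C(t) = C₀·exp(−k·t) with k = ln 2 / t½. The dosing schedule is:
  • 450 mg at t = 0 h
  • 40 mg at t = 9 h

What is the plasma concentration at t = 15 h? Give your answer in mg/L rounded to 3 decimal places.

292.486 mg/L

k = ln 2 / 19 = 0.03648 per h
Dose 1 (450 mg at t=0 h): 450·exp(−0.03648·15) = 260.350 mg/L
Dose 2 (40 mg at t=9 h): 40·exp(−0.03648·6) = 32.136 mg/L
C(15) = 260.350 + 32.136 = 292.486 mg/L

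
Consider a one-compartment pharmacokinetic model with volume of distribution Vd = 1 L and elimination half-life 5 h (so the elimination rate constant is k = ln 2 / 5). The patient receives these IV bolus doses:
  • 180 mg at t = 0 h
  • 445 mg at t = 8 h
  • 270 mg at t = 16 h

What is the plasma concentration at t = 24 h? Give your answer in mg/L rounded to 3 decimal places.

143.953 mg/L

k = ln 2 / 5 = 0.13863 per h
Dose 1 (180 mg at t=0 h): 180·exp(−0.13863·24) = 6.461 mg/L
Dose 2 (445 mg at t=8 h): 445·exp(−0.13863·16) = 48.424 mg/L
Dose 3 (270 mg at t=16 h): 270·exp(−0.13863·8) = 89.067 mg/L
C(24) = 6.461 + 48.424 + 89.067 = 143.953 mg/L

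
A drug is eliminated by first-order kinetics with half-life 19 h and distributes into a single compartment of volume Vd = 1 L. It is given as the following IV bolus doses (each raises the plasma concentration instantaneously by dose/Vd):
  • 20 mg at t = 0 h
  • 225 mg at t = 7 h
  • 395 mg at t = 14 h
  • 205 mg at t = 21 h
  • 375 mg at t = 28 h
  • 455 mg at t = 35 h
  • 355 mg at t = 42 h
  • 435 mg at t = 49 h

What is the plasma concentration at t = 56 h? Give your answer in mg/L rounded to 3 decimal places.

k = ln 2 / 19 = 0.03648 per h
Dose 1 (20 mg at t=0 h): 20·exp(−0.03648·56) = 2.593 mg/L
Dose 2 (225 mg at t=7 h): 225·exp(−0.03648·49) = 37.657 mg/L
Dose 3 (395 mg at t=14 h): 395·exp(−0.03648·42) = 85.342 mg/L
Dose 4 (205 mg at t=21 h): 205·exp(−0.03648·35) = 57.177 mg/L
Dose 5 (375 mg at t=28 h): 375·exp(−0.03648·28) = 135.023 mg/L
Dose 6 (455 mg at t=35 h): 455·exp(−0.03648·21) = 211.492 mg/L
Dose 7 (355 mg at t=42 h): 355·exp(−0.03648·14) = 213.018 mg/L
Dose 8 (435 mg at t=49 h): 435·exp(−0.03648·7) = 336.964 mg/L
C(56) = 2.593 + 37.657 + 85.342 + 57.177 + 135.023 + 211.492 + 213.018 + 336.964 = 1079.266 mg/L

1079.266 mg/L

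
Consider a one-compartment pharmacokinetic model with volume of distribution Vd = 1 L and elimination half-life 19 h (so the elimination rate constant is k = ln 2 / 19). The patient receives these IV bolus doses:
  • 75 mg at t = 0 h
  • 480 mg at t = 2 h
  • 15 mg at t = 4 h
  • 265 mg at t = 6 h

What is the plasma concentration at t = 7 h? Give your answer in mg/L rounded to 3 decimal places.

k = ln 2 / 19 = 0.03648 per h
Dose 1 (75 mg at t=0 h): 75·exp(−0.03648·7) = 58.097 mg/L
Dose 2 (480 mg at t=2 h): 480·exp(−0.03648·5) = 399.966 mg/L
Dose 3 (15 mg at t=4 h): 15·exp(−0.03648·3) = 13.445 mg/L
Dose 4 (265 mg at t=6 h): 265·exp(−0.03648·1) = 255.507 mg/L
C(7) = 58.097 + 399.966 + 13.445 + 255.507 = 727.015 mg/L

727.015 mg/L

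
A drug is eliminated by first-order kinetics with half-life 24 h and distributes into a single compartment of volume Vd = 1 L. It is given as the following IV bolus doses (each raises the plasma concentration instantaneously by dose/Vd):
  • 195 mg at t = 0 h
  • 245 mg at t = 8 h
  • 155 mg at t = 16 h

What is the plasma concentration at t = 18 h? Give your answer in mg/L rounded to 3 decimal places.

k = ln 2 / 24 = 0.02888 per h
Dose 1 (195 mg at t=0 h): 195·exp(−0.02888·18) = 115.948 mg/L
Dose 2 (245 mg at t=8 h): 245·exp(−0.02888·10) = 183.543 mg/L
Dose 3 (155 mg at t=16 h): 155·exp(−0.02888·2) = 146.301 mg/L
C(18) = 115.948 + 183.543 + 146.301 = 445.791 mg/L

445.791 mg/L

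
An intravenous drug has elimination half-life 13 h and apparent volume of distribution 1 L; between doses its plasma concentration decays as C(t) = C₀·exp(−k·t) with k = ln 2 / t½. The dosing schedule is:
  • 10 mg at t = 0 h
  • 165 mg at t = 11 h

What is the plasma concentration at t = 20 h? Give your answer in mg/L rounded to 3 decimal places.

k = ln 2 / 13 = 0.05332 per h
Dose 1 (10 mg at t=0 h): 10·exp(−0.05332·20) = 3.443 mg/L
Dose 2 (165 mg at t=11 h): 165·exp(−0.05332·9) = 102.112 mg/L
C(20) = 3.443 + 102.112 = 105.555 mg/L

105.555 mg/L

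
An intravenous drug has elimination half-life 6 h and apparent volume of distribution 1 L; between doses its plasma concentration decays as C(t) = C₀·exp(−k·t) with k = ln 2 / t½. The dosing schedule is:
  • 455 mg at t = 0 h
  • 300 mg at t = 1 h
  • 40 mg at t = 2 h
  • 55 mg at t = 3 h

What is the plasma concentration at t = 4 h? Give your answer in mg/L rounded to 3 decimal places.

k = ln 2 / 6 = 0.11552 per h
Dose 1 (455 mg at t=0 h): 455·exp(−0.11552·4) = 286.632 mg/L
Dose 2 (300 mg at t=1 h): 300·exp(−0.11552·3) = 212.132 mg/L
Dose 3 (40 mg at t=2 h): 40·exp(−0.11552·2) = 31.748 mg/L
Dose 4 (55 mg at t=3 h): 55·exp(−0.11552·1) = 48.999 mg/L
C(4) = 286.632 + 212.132 + 31.748 + 48.999 = 579.512 mg/L

579.512 mg/L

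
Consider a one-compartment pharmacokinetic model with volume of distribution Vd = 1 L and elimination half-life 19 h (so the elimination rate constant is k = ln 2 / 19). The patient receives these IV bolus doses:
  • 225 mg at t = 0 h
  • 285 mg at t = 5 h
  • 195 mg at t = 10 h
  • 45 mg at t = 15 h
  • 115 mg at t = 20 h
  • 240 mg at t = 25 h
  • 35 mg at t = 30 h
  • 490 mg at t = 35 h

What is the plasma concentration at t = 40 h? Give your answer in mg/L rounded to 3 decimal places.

k = ln 2 / 19 = 0.03648 per h
Dose 1 (225 mg at t=0 h): 225·exp(−0.03648·40) = 52.292 mg/L
Dose 2 (285 mg at t=5 h): 285·exp(−0.03648·35) = 79.491 mg/L
Dose 3 (195 mg at t=10 h): 195·exp(−0.03648·30) = 65.272 mg/L
Dose 4 (45 mg at t=15 h): 45·exp(−0.03648·25) = 18.077 mg/L
Dose 5 (115 mg at t=20 h): 115·exp(−0.03648·20) = 55.440 mg/L
Dose 6 (240 mg at t=25 h): 240·exp(−0.03648·15) = 138.853 mg/L
Dose 7 (35 mg at t=30 h): 35·exp(−0.03648·10) = 24.301 mg/L
Dose 8 (490 mg at t=35 h): 490·exp(−0.03648·5) = 408.298 mg/L
C(40) = 52.292 + 79.491 + 65.272 + 18.077 + 55.440 + 138.853 + 24.301 + 408.298 = 842.024 mg/L

842.024 mg/L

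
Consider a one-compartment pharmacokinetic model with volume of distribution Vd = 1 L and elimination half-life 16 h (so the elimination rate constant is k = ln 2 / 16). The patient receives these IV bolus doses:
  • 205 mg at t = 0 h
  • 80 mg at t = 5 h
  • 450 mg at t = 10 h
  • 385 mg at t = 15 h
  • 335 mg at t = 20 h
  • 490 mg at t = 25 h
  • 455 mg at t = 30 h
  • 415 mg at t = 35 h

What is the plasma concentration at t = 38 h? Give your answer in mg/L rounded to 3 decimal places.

1453.359 mg/L

k = ln 2 / 16 = 0.04332 per h
Dose 1 (205 mg at t=0 h): 205·exp(−0.04332·38) = 39.519 mg/L
Dose 2 (80 mg at t=5 h): 80·exp(−0.04332·33) = 19.152 mg/L
Dose 3 (450 mg at t=10 h): 450·exp(−0.04332·28) = 133.786 mg/L
Dose 4 (385 mg at t=15 h): 385·exp(−0.04332·23) = 142.145 mg/L
Dose 5 (335 mg at t=20 h): 335·exp(−0.04332·18) = 153.598 mg/L
Dose 6 (490 mg at t=25 h): 490·exp(−0.04332·13) = 279.003 mg/L
Dose 7 (455 mg at t=30 h): 455·exp(−0.04332·8) = 321.734 mg/L
Dose 8 (415 mg at t=35 h): 415·exp(−0.04332·3) = 364.422 mg/L
C(38) = 39.519 + 19.152 + 133.786 + 142.145 + 153.598 + 279.003 + 321.734 + 364.422 = 1453.359 mg/L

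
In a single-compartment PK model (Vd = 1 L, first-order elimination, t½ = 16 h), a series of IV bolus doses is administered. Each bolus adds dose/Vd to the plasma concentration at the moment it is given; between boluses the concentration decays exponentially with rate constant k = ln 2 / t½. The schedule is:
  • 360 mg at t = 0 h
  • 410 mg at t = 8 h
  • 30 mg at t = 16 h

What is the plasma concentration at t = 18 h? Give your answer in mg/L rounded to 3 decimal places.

k = ln 2 / 16 = 0.04332 per h
Dose 1 (360 mg at t=0 h): 360·exp(−0.04332·18) = 165.061 mg/L
Dose 2 (410 mg at t=8 h): 410·exp(−0.04332·10) = 265.852 mg/L
Dose 3 (30 mg at t=16 h): 30·exp(−0.04332·2) = 27.510 mg/L
C(18) = 165.061 + 265.852 + 27.510 = 458.423 mg/L

458.423 mg/L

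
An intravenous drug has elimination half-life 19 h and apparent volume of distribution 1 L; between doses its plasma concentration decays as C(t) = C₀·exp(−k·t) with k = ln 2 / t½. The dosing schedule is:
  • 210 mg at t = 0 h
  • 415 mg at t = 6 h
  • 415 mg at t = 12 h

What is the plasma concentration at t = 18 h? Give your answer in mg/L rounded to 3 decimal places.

710.187 mg/L

k = ln 2 / 19 = 0.03648 per h
Dose 1 (210 mg at t=0 h): 210·exp(−0.03648·18) = 108.901 mg/L
Dose 2 (415 mg at t=6 h): 415·exp(−0.03648·12) = 267.870 mg/L
Dose 3 (415 mg at t=12 h): 415·exp(−0.03648·6) = 333.416 mg/L
C(18) = 108.901 + 267.870 + 333.416 = 710.187 mg/L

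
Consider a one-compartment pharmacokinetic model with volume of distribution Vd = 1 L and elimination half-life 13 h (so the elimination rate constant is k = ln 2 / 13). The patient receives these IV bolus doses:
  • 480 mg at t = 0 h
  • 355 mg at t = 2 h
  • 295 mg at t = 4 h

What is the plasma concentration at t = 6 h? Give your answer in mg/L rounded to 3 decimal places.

900.559 mg/L

k = ln 2 / 13 = 0.05332 per h
Dose 1 (480 mg at t=0 h): 480·exp(−0.05332·6) = 348.581 mg/L
Dose 2 (355 mg at t=2 h): 355·exp(−0.05332·4) = 286.816 mg/L
Dose 3 (295 mg at t=4 h): 295·exp(−0.05332·2) = 265.161 mg/L
C(6) = 348.581 + 286.816 + 265.161 = 900.559 mg/L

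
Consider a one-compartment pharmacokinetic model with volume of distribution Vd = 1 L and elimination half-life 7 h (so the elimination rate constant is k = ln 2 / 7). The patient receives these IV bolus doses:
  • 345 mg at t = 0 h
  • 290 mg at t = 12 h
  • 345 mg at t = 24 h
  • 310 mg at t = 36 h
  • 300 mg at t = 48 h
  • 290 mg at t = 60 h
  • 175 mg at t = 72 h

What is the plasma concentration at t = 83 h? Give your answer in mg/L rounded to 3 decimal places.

102.298 mg/L

k = ln 2 / 7 = 0.09902 per h
Dose 1 (345 mg at t=0 h): 345·exp(−0.09902·83) = 0.093 mg/L
Dose 2 (290 mg at t=12 h): 290·exp(−0.09902·71) = 0.257 mg/L
Dose 3 (345 mg at t=24 h): 345·exp(−0.09902·59) = 1.001 mg/L
Dose 4 (310 mg at t=36 h): 310·exp(−0.09902·47) = 2.952 mg/L
Dose 5 (300 mg at t=48 h): 300·exp(−0.09902·35) = 9.375 mg/L
Dose 6 (290 mg at t=60 h): 290·exp(−0.09902·23) = 29.737 mg/L
Dose 7 (175 mg at t=72 h): 175·exp(−0.09902·11) = 58.883 mg/L
C(83) = 0.093 + 0.257 + 1.001 + 2.952 + 9.375 + 29.737 + 58.883 = 102.298 mg/L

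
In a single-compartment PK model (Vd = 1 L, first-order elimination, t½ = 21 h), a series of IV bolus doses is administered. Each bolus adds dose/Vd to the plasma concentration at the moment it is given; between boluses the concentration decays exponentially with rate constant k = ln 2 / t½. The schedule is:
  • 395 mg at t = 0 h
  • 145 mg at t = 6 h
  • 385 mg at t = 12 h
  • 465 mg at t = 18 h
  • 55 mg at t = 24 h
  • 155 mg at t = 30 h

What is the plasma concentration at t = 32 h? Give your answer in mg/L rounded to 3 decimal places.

878.064 mg/L

k = ln 2 / 21 = 0.03301 per h
Dose 1 (395 mg at t=0 h): 395·exp(−0.03301·32) = 137.368 mg/L
Dose 2 (145 mg at t=6 h): 145·exp(−0.03301·26) = 61.470 mg/L
Dose 3 (385 mg at t=12 h): 385·exp(−0.03301·20) = 198.960 mg/L
Dose 4 (465 mg at t=18 h): 465·exp(−0.03301·14) = 292.932 mg/L
Dose 5 (55 mg at t=24 h): 55·exp(−0.03301·8) = 42.236 mg/L
Dose 6 (155 mg at t=30 h): 155·exp(−0.03301·2) = 145.098 mg/L
C(32) = 137.368 + 61.470 + 198.960 + 292.932 + 42.236 + 145.098 = 878.064 mg/L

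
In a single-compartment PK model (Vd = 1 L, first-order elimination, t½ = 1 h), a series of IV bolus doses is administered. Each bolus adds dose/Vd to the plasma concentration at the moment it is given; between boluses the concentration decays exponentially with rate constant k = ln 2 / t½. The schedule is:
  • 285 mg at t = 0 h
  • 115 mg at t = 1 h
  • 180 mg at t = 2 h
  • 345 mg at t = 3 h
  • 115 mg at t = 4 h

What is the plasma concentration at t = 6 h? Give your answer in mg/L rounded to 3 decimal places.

91.172 mg/L

k = ln 2 / 1 = 0.69315 per h
Dose 1 (285 mg at t=0 h): 285·exp(−0.69315·6) = 4.453 mg/L
Dose 2 (115 mg at t=1 h): 115·exp(−0.69315·5) = 3.594 mg/L
Dose 3 (180 mg at t=2 h): 180·exp(−0.69315·4) = 11.250 mg/L
Dose 4 (345 mg at t=3 h): 345·exp(−0.69315·3) = 43.125 mg/L
Dose 5 (115 mg at t=4 h): 115·exp(−0.69315·2) = 28.750 mg/L
C(6) = 4.453 + 3.594 + 11.250 + 43.125 + 28.750 = 91.172 mg/L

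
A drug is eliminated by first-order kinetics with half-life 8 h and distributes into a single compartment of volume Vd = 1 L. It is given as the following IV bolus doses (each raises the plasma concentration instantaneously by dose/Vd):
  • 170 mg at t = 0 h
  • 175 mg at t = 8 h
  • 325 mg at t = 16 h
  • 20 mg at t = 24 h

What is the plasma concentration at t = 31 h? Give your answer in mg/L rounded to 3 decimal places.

k = ln 2 / 8 = 0.08664 per h
Dose 1 (170 mg at t=0 h): 170·exp(−0.08664·31) = 11.587 mg/L
Dose 2 (175 mg at t=8 h): 175·exp(−0.08664·23) = 23.855 mg/L
Dose 3 (325 mg at t=16 h): 325·exp(−0.08664·15) = 88.604 mg/L
Dose 4 (20 mg at t=24 h): 20·exp(−0.08664·7) = 10.905 mg/L
C(31) = 11.587 + 23.855 + 88.604 + 10.905 = 134.950 mg/L

134.950 mg/L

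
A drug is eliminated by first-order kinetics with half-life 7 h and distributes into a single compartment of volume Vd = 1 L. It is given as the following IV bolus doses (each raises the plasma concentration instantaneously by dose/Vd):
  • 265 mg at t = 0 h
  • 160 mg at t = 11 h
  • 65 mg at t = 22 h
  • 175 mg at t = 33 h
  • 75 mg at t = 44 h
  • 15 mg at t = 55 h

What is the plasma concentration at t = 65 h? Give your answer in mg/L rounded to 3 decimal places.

24.414 mg/L

k = ln 2 / 7 = 0.09902 per h
Dose 1 (265 mg at t=0 h): 265·exp(−0.09902·65) = 0.425 mg/L
Dose 2 (160 mg at t=11 h): 160·exp(−0.09902·54) = 0.762 mg/L
Dose 3 (65 mg at t=22 h): 65·exp(−0.09902·43) = 0.920 mg/L
Dose 4 (175 mg at t=33 h): 175·exp(−0.09902·32) = 7.360 mg/L
Dose 5 (75 mg at t=44 h): 75·exp(−0.09902·21) = 9.375 mg/L
Dose 6 (15 mg at t=55 h): 15·exp(−0.09902·10) = 5.572 mg/L
C(65) = 0.425 + 0.762 + 0.920 + 7.360 + 9.375 + 5.572 = 24.414 mg/L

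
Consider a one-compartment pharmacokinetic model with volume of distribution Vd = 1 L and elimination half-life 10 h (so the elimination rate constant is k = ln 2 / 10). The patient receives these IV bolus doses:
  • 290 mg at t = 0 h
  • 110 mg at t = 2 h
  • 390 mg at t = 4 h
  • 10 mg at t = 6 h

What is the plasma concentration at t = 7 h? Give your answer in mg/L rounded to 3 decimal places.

k = ln 2 / 10 = 0.06931 per h
Dose 1 (290 mg at t=0 h): 290·exp(−0.06931·7) = 178.516 mg/L
Dose 2 (110 mg at t=2 h): 110·exp(−0.06931·5) = 77.782 mg/L
Dose 3 (390 mg at t=4 h): 390·exp(−0.06931·3) = 316.778 mg/L
Dose 4 (10 mg at t=6 h): 10·exp(−0.06931·1) = 9.330 mg/L
C(7) = 178.516 + 77.782 + 316.778 + 9.330 = 582.406 mg/L

582.406 mg/L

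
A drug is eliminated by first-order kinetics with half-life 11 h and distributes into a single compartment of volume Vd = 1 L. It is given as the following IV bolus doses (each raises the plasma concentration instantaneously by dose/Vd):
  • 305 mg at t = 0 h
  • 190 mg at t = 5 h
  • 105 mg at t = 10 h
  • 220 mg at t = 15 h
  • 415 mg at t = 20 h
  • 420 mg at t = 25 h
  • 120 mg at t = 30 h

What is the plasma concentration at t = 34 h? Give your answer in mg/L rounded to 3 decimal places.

k = ln 2 / 11 = 0.06301 per h
Dose 1 (305 mg at t=0 h): 305·exp(−0.06301·34) = 35.797 mg/L
Dose 2 (190 mg at t=5 h): 190·exp(−0.06301·29) = 30.558 mg/L
Dose 3 (105 mg at t=10 h): 105·exp(−0.06301·24) = 23.142 mg/L
Dose 4 (220 mg at t=15 h): 220·exp(−0.06301·19) = 66.445 mg/L
Dose 5 (415 mg at t=20 h): 415·exp(−0.06301·14) = 171.759 mg/L
Dose 6 (420 mg at t=25 h): 420·exp(−0.06301·9) = 238.206 mg/L
Dose 7 (120 mg at t=30 h): 120·exp(−0.06301·4) = 93.264 mg/L
C(34) = 35.797 + 30.558 + 23.142 + 66.445 + 171.759 + 238.206 + 93.264 = 659.171 mg/L

659.171 mg/L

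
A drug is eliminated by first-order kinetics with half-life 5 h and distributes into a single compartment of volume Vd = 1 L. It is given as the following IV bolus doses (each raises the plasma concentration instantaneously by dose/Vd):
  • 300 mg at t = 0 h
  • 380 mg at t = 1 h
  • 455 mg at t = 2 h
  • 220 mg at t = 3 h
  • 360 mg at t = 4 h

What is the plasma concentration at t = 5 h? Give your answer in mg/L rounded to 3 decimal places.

1148.568 mg/L

k = ln 2 / 5 = 0.13863 per h
Dose 1 (300 mg at t=0 h): 300·exp(−0.13863·5) = 150.000 mg/L
Dose 2 (380 mg at t=1 h): 380·exp(−0.13863·4) = 218.253 mg/L
Dose 3 (455 mg at t=2 h): 455·exp(−0.13863·3) = 300.188 mg/L
Dose 4 (220 mg at t=3 h): 220·exp(−0.13863·2) = 166.729 mg/L
Dose 5 (360 mg at t=4 h): 360·exp(−0.13863·1) = 313.398 mg/L
C(5) = 150.000 + 218.253 + 300.188 + 166.729 + 313.398 = 1148.568 mg/L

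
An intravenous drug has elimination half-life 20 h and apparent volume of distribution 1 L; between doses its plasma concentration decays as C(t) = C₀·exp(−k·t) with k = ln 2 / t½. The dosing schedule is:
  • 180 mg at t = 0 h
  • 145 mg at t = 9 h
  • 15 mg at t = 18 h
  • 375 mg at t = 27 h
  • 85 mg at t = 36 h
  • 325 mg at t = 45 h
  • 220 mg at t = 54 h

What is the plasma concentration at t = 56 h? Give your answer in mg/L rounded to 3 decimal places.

665.313 mg/L

k = ln 2 / 20 = 0.03466 per h
Dose 1 (180 mg at t=0 h): 180·exp(−0.03466·56) = 25.846 mg/L
Dose 2 (145 mg at t=9 h): 145·exp(−0.03466·47) = 28.441 mg/L
Dose 3 (15 mg at t=18 h): 15·exp(−0.03466·38) = 4.019 mg/L
Dose 4 (375 mg at t=27 h): 375·exp(−0.03466·29) = 137.258 mg/L
Dose 5 (85 mg at t=36 h): 85·exp(−0.03466·20) = 42.500 mg/L
Dose 6 (325 mg at t=45 h): 325·exp(−0.03466·11) = 221.982 mg/L
Dose 7 (220 mg at t=54 h): 220·exp(−0.03466·2) = 205.267 mg/L
C(56) = 25.846 + 28.441 + 4.019 + 137.258 + 42.500 + 221.982 + 205.267 = 665.313 mg/L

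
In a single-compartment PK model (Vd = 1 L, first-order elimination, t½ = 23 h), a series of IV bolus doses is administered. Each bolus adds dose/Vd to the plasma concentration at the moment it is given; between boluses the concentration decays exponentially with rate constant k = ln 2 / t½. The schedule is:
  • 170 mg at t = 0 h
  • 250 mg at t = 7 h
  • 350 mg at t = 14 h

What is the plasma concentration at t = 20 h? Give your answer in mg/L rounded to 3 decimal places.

554.111 mg/L

k = ln 2 / 23 = 0.03014 per h
Dose 1 (170 mg at t=0 h): 170·exp(−0.03014·20) = 93.043 mg/L
Dose 2 (250 mg at t=7 h): 250·exp(−0.03014·13) = 168.963 mg/L
Dose 3 (350 mg at t=14 h): 350·exp(−0.03014·6) = 292.105 mg/L
C(20) = 93.043 + 168.963 + 292.105 = 554.111 mg/L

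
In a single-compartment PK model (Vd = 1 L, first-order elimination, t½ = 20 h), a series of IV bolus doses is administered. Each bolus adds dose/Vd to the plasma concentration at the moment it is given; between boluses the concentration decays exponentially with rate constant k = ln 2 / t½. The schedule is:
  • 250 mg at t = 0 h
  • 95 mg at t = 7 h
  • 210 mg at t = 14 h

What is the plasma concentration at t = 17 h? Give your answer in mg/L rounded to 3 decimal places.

k = ln 2 / 20 = 0.03466 per h
Dose 1 (250 mg at t=0 h): 250·exp(−0.03466·17) = 138.696 mg/L
Dose 2 (95 mg at t=7 h): 95·exp(−0.03466·10) = 67.175 mg/L
Dose 3 (210 mg at t=14 h): 210·exp(−0.03466·3) = 189.263 mg/L
C(17) = 138.696 + 67.175 + 189.263 = 395.134 mg/L

395.134 mg/L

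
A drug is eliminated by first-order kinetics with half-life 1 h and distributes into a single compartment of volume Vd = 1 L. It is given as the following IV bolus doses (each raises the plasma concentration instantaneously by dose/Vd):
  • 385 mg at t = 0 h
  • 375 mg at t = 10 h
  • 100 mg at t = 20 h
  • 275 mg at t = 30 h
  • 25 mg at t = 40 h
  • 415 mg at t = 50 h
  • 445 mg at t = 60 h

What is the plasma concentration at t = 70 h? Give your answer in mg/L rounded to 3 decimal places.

0.435 mg/L

k = ln 2 / 1 = 0.69315 per h
Dose 1 (385 mg at t=0 h): 385·exp(−0.69315·70) = 0.000 mg/L
Dose 2 (375 mg at t=10 h): 375·exp(−0.69315·60) = 0.000 mg/L
Dose 3 (100 mg at t=20 h): 100·exp(−0.69315·50) = 0.000 mg/L
Dose 4 (275 mg at t=30 h): 275·exp(−0.69315·40) = 0.000 mg/L
Dose 5 (25 mg at t=40 h): 25·exp(−0.69315·30) = 0.000 mg/L
Dose 6 (415 mg at t=50 h): 415·exp(−0.69315·20) = 0.000 mg/L
Dose 7 (445 mg at t=60 h): 445·exp(−0.69315·10) = 0.435 mg/L
C(70) = 0.000 + 0.000 + 0.000 + 0.000 + 0.000 + 0.000 + 0.435 = 0.435 mg/L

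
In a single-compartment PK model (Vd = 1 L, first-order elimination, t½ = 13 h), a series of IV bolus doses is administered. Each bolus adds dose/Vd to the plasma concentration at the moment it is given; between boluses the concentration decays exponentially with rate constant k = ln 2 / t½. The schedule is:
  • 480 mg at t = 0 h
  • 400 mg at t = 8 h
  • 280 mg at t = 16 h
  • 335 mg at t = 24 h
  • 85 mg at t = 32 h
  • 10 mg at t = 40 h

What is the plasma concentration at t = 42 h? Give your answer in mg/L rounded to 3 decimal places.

373.569 mg/L

k = ln 2 / 13 = 0.05332 per h
Dose 1 (480 mg at t=0 h): 480·exp(−0.05332·42) = 51.131 mg/L
Dose 2 (400 mg at t=8 h): 400·exp(−0.05332·34) = 65.276 mg/L
Dose 3 (280 mg at t=16 h): 280·exp(−0.05332·26) = 70.000 mg/L
Dose 4 (335 mg at t=24 h): 335·exp(−0.05332·18) = 128.302 mg/L
Dose 5 (85 mg at t=32 h): 85·exp(−0.05332·10) = 49.872 mg/L
Dose 6 (10 mg at t=40 h): 10·exp(−0.05332·2) = 8.989 mg/L
C(42) = 51.131 + 65.276 + 70.000 + 128.302 + 49.872 + 8.989 = 373.569 mg/L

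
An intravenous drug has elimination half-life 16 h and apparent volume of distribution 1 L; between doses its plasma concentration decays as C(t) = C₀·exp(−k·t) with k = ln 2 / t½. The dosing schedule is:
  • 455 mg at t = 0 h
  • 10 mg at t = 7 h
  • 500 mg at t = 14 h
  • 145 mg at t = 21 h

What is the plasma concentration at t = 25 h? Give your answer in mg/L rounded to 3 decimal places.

591.026 mg/L

k = ln 2 / 16 = 0.04332 per h
Dose 1 (455 mg at t=0 h): 455·exp(−0.04332·25) = 154.047 mg/L
Dose 2 (10 mg at t=7 h): 10·exp(−0.04332·18) = 4.585 mg/L
Dose 3 (500 mg at t=14 h): 500·exp(−0.04332·11) = 310.464 mg/L
Dose 4 (145 mg at t=21 h): 145·exp(−0.04332·4) = 121.930 mg/L
C(25) = 154.047 + 4.585 + 310.464 + 121.930 = 591.026 mg/L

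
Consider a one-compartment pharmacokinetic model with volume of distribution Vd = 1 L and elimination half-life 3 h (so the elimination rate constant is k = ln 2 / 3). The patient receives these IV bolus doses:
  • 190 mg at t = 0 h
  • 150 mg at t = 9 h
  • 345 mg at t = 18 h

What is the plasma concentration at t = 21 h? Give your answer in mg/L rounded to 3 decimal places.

k = ln 2 / 3 = 0.23105 per h
Dose 1 (190 mg at t=0 h): 190·exp(−0.23105·21) = 1.484 mg/L
Dose 2 (150 mg at t=9 h): 150·exp(−0.23105·12) = 9.375 mg/L
Dose 3 (345 mg at t=18 h): 345·exp(−0.23105·3) = 172.500 mg/L
C(21) = 1.484 + 9.375 + 172.500 = 183.359 mg/L

183.359 mg/L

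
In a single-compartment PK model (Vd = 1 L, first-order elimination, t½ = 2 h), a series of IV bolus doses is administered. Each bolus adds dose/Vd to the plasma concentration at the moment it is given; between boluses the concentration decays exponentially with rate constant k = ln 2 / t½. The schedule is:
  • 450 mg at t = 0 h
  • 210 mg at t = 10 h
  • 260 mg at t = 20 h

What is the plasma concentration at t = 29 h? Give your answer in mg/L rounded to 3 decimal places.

11.800 mg/L

k = ln 2 / 2 = 0.34657 per h
Dose 1 (450 mg at t=0 h): 450·exp(−0.34657·29) = 0.019 mg/L
Dose 2 (210 mg at t=10 h): 210·exp(−0.34657·19) = 0.290 mg/L
Dose 3 (260 mg at t=20 h): 260·exp(−0.34657·9) = 11.490 mg/L
C(29) = 0.019 + 0.290 + 11.490 = 11.800 mg/L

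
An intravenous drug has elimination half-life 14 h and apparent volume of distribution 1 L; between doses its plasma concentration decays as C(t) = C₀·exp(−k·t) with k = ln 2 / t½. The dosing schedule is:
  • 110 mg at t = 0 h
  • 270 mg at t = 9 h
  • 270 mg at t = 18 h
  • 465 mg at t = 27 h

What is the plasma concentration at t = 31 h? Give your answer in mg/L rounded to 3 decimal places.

k = ln 2 / 14 = 0.04951 per h
Dose 1 (110 mg at t=0 h): 110·exp(−0.04951·31) = 23.704 mg/L
Dose 2 (270 mg at t=9 h): 270·exp(−0.04951·22) = 90.848 mg/L
Dose 3 (270 mg at t=18 h): 270·exp(−0.04951·13) = 141.852 mg/L
Dose 4 (465 mg at t=27 h): 465·exp(−0.04951·4) = 381.456 mg/L
C(31) = 23.704 + 90.848 + 141.852 + 381.456 = 637.861 mg/L

637.861 mg/L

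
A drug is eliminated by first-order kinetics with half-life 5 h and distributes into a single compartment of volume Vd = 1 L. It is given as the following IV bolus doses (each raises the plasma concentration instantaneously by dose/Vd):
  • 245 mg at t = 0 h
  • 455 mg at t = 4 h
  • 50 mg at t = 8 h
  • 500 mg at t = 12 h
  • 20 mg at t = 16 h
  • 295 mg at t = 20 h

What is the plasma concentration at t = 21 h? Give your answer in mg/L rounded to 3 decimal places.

475.080 mg/L

k = ln 2 / 5 = 0.13863 per h
Dose 1 (245 mg at t=0 h): 245·exp(−0.13863·21) = 13.330 mg/L
Dose 2 (455 mg at t=4 h): 455·exp(−0.13863·17) = 43.103 mg/L
Dose 3 (50 mg at t=8 h): 50·exp(−0.13863·13) = 8.247 mg/L
Dose 4 (500 mg at t=12 h): 500·exp(−0.13863·9) = 143.587 mg/L
Dose 5 (20 mg at t=16 h): 20·exp(−0.13863·5) = 10.000 mg/L
Dose 6 (295 mg at t=20 h): 295·exp(−0.13863·1) = 256.812 mg/L
C(21) = 13.330 + 43.103 + 8.247 + 143.587 + 10.000 + 256.812 = 475.080 mg/L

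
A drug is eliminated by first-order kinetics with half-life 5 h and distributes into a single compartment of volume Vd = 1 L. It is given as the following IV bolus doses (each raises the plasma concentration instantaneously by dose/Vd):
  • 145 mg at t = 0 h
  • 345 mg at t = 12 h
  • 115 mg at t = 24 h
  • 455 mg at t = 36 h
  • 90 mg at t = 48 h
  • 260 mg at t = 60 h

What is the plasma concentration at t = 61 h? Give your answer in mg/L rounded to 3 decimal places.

k = ln 2 / 5 = 0.13863 per h
Dose 1 (145 mg at t=0 h): 145·exp(−0.13863·61) = 0.031 mg/L
Dose 2 (345 mg at t=12 h): 345·exp(−0.13863·49) = 0.387 mg/L
Dose 3 (115 mg at t=24 h): 115·exp(−0.13863·37) = 0.681 mg/L
Dose 4 (455 mg at t=36 h): 455·exp(−0.13863·25) = 14.219 mg/L
Dose 5 (90 mg at t=48 h): 90·exp(−0.13863·13) = 14.844 mg/L
Dose 6 (260 mg at t=60 h): 260·exp(−0.13863·1) = 226.343 mg/L
C(61) = 0.031 + 0.387 + 0.681 + 14.219 + 14.844 + 226.343 = 256.505 mg/L

256.505 mg/L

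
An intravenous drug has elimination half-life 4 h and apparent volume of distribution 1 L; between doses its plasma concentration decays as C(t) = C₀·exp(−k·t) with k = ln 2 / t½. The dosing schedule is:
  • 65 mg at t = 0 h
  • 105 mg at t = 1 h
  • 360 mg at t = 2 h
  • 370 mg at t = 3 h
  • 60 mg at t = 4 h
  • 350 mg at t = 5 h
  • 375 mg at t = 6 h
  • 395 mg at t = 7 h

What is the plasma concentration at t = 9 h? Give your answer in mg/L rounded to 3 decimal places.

980.268 mg/L

k = ln 2 / 4 = 0.17329 per h
Dose 1 (65 mg at t=0 h): 65·exp(−0.17329·9) = 13.665 mg/L
Dose 2 (105 mg at t=1 h): 105·exp(−0.17329·8) = 26.250 mg/L
Dose 3 (360 mg at t=2 h): 360·exp(−0.17329·7) = 107.029 mg/L
Dose 4 (370 mg at t=3 h): 370·exp(−0.17329·6) = 130.815 mg/L
Dose 5 (60 mg at t=4 h): 60·exp(−0.17329·5) = 25.227 mg/L
Dose 6 (350 mg at t=5 h): 350·exp(−0.17329·4) = 175.000 mg/L
Dose 7 (375 mg at t=6 h): 375·exp(−0.17329·3) = 222.976 mg/L
Dose 8 (395 mg at t=7 h): 395·exp(−0.17329·2) = 279.307 mg/L
C(9) = 13.665 + 26.250 + 107.029 + 130.815 + 25.227 + 175.000 + 222.976 + 279.307 = 980.268 mg/L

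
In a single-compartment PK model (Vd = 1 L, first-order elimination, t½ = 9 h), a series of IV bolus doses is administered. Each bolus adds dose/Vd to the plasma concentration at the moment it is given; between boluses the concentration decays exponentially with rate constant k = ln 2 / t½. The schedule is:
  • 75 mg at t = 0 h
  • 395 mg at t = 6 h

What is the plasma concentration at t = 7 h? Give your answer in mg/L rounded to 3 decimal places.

k = ln 2 / 9 = 0.07702 per h
Dose 1 (75 mg at t=0 h): 75·exp(−0.07702·7) = 43.745 mg/L
Dose 2 (395 mg at t=6 h): 395·exp(−0.07702·1) = 365.721 mg/L
C(7) = 43.745 + 365.721 = 409.465 mg/L

409.465 mg/L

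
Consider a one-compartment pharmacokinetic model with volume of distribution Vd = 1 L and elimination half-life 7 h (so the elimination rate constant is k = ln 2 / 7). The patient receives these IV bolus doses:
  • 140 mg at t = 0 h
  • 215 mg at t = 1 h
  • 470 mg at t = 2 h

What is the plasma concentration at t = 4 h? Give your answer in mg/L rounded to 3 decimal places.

k = ln 2 / 7 = 0.09902 per h
Dose 1 (140 mg at t=0 h): 140·exp(−0.09902·4) = 94.213 mg/L
Dose 2 (215 mg at t=1 h): 215·exp(−0.09902·3) = 159.744 mg/L
Dose 3 (470 mg at t=2 h): 470·exp(−0.09902·2) = 385.558 mg/L
C(4) = 94.213 + 159.744 + 385.558 = 639.515 mg/L

639.515 mg/L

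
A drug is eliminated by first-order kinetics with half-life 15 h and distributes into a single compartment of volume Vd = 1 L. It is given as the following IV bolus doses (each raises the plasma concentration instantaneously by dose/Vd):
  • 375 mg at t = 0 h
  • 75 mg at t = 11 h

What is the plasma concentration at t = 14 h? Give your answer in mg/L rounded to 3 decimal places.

261.659 mg/L

k = ln 2 / 15 = 0.04621 per h
Dose 1 (375 mg at t=0 h): 375·exp(−0.04621·14) = 196.368 mg/L
Dose 2 (75 mg at t=11 h): 75·exp(−0.04621·3) = 65.291 mg/L
C(14) = 196.368 + 65.291 = 261.659 mg/L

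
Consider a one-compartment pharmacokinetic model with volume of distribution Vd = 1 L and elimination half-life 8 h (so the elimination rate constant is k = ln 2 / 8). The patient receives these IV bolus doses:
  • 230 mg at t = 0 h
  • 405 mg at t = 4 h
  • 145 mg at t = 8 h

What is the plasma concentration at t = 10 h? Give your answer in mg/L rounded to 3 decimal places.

459.448 mg/L

k = ln 2 / 8 = 0.08664 per h
Dose 1 (230 mg at t=0 h): 230·exp(−0.08664·10) = 96.703 mg/L
Dose 2 (405 mg at t=4 h): 405·exp(−0.08664·6) = 240.814 mg/L
Dose 3 (145 mg at t=8 h): 145·exp(−0.08664·2) = 121.930 mg/L
C(10) = 96.703 + 240.814 + 121.930 = 459.448 mg/L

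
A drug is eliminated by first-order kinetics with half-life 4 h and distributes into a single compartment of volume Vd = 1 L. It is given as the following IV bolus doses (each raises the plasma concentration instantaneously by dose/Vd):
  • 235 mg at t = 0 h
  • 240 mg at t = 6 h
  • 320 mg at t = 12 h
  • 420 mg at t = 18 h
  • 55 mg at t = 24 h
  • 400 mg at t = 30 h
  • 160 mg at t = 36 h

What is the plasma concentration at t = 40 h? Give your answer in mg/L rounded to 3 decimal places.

k = ln 2 / 4 = 0.17329 per h
Dose 1 (235 mg at t=0 h): 235·exp(−0.17329·40) = 0.229 mg/L
Dose 2 (240 mg at t=6 h): 240·exp(−0.17329·34) = 0.663 mg/L
Dose 3 (320 mg at t=12 h): 320·exp(−0.17329·28) = 2.500 mg/L
Dose 4 (420 mg at t=18 h): 420·exp(−0.17329·22) = 9.281 mg/L
Dose 5 (55 mg at t=24 h): 55·exp(−0.17329·16) = 3.438 mg/L
Dose 6 (400 mg at t=30 h): 400·exp(−0.17329·10) = 70.711 mg/L
Dose 7 (160 mg at t=36 h): 160·exp(−0.17329·4) = 80.000 mg/L
C(40) = 0.229 + 0.663 + 2.500 + 9.281 + 3.438 + 70.711 + 80.000 = 166.821 mg/L

166.821 mg/L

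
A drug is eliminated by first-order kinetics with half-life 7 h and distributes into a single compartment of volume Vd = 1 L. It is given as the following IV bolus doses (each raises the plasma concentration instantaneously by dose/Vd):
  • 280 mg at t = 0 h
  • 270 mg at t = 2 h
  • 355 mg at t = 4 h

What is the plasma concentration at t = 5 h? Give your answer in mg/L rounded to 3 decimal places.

k = ln 2 / 7 = 0.09902 per h
Dose 1 (280 mg at t=0 h): 280·exp(−0.09902·5) = 170.662 mg/L
Dose 2 (270 mg at t=2 h): 270·exp(−0.09902·3) = 200.609 mg/L
Dose 3 (355 mg at t=4 h): 355·exp(−0.09902·1) = 321.532 mg/L
C(5) = 170.662 + 200.609 + 321.532 = 692.803 mg/L

692.803 mg/L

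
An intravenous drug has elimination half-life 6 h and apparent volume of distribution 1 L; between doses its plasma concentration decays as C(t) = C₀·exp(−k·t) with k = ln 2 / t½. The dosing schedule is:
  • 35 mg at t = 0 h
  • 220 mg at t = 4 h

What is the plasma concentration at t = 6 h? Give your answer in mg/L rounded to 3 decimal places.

k = ln 2 / 6 = 0.11552 per h
Dose 1 (35 mg at t=0 h): 35·exp(−0.11552·6) = 17.500 mg/L
Dose 2 (220 mg at t=4 h): 220·exp(−0.11552·2) = 174.614 mg/L
C(6) = 17.500 + 174.614 = 192.114 mg/L

192.114 mg/L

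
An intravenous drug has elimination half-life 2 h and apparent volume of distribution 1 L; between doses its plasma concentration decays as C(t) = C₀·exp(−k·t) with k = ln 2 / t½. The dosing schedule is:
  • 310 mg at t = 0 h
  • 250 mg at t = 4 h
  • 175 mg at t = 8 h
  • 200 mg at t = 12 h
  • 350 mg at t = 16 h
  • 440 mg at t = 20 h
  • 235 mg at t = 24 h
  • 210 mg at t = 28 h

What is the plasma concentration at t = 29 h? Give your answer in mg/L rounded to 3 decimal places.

214.077 mg/L

k = ln 2 / 2 = 0.34657 per h
Dose 1 (310 mg at t=0 h): 310·exp(−0.34657·29) = 0.013 mg/L
Dose 2 (250 mg at t=4 h): 250·exp(−0.34657·25) = 0.043 mg/L
Dose 3 (175 mg at t=8 h): 175·exp(−0.34657·21) = 0.121 mg/L
Dose 4 (200 mg at t=12 h): 200·exp(−0.34657·17) = 0.552 mg/L
Dose 5 (350 mg at t=16 h): 350·exp(−0.34657·13) = 3.867 mg/L
Dose 6 (440 mg at t=20 h): 440·exp(−0.34657·9) = 19.445 mg/L
Dose 7 (235 mg at t=24 h): 235·exp(−0.34657·5) = 41.543 mg/L
Dose 8 (210 mg at t=28 h): 210·exp(−0.34657·1) = 148.492 mg/L
C(29) = 0.013 + 0.043 + 0.121 + 0.552 + 3.867 + 19.445 + 41.543 + 148.492 = 214.077 mg/L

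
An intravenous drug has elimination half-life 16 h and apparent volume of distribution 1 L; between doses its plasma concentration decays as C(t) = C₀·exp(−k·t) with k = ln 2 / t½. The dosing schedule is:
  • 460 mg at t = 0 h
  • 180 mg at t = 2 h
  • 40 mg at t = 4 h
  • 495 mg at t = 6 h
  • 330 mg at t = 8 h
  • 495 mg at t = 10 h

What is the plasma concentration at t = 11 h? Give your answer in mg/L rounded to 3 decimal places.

1599.438 mg/L

k = ln 2 / 16 = 0.04332 per h
Dose 1 (460 mg at t=0 h): 460·exp(−0.04332·11) = 285.627 mg/L
Dose 2 (180 mg at t=2 h): 180·exp(−0.04332·9) = 121.883 mg/L
Dose 3 (40 mg at t=4 h): 40·exp(−0.04332·7) = 29.537 mg/L
Dose 4 (495 mg at t=6 h): 495·exp(−0.04332·5) = 398.596 mg/L
Dose 5 (330 mg at t=8 h): 330·exp(−0.04332·3) = 289.782 mg/L
Dose 6 (495 mg at t=10 h): 495·exp(−0.04332·1) = 474.014 mg/L
C(11) = 285.627 + 121.883 + 29.537 + 398.596 + 289.782 + 474.014 = 1599.438 mg/L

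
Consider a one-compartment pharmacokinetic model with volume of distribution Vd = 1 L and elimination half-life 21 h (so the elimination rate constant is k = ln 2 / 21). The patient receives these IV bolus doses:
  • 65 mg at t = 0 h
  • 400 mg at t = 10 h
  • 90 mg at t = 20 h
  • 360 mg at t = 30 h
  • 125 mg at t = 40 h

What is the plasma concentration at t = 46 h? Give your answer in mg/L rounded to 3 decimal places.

k = ln 2 / 21 = 0.03301 per h
Dose 1 (65 mg at t=0 h): 65·exp(−0.03301·46) = 14.240 mg/L
Dose 2 (400 mg at t=10 h): 400·exp(−0.03301·36) = 121.901 mg/L
Dose 3 (90 mg at t=20 h): 90·exp(−0.03301·26) = 38.154 mg/L
Dose 4 (360 mg at t=30 h): 360·exp(−0.03301·16) = 212.298 mg/L
Dose 5 (125 mg at t=40 h): 125·exp(−0.03301·6) = 102.542 mg/L
C(46) = 14.240 + 121.901 + 38.154 + 212.298 + 102.542 = 489.136 mg/L

489.136 mg/L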